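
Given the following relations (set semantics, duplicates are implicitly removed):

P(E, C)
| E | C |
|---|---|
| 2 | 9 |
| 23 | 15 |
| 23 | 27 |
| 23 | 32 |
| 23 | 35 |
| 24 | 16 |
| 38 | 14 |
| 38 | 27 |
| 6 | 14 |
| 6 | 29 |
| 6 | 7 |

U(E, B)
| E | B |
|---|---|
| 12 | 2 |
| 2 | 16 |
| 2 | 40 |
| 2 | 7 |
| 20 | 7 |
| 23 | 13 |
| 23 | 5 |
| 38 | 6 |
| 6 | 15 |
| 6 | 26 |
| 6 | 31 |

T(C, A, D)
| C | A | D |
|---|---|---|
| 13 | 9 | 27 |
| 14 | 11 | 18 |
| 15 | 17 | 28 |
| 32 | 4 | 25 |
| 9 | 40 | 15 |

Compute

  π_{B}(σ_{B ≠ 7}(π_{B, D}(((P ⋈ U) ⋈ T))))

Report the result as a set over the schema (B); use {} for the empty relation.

{13, 15, 16, 26, 31, 40, 5, 6}

P ⋈ U (natural join on E): {(2, 9, 16), (2, 9, 40), (2, 9, 7), (23, 15, 13), (23, 15, 5), (23, 27, 13), (23, 27, 5), (23, 32, 13), (23, 32, 5), (23, 35, 13), (23, 35, 5), (38, 14, 6), (38, 27, 6), (6, 14, 15), (6, 14, 26), (6, 14, 31), (6, 29, 15), (6, 29, 26), (6, 29, 31), (6, 7, 15), (6, 7, 26), (6, 7, 31)}
(P ⋈ U) ⋈ T (natural join on C): {(2, 9, 16, 40, 15), (2, 9, 40, 40, 15), (2, 9, 7, 40, 15), (23, 15, 13, 17, 28), (23, 15, 5, 17, 28), (23, 32, 13, 4, 25), (23, 32, 5, 4, 25), (38, 14, 6, 11, 18), (6, 14, 15, 11, 18), (6, 14, 26, 11, 18), (6, 14, 31, 11, 18)}
π_{B, D} gives {(13, 25), (13, 28), (15, 18), (16, 15), (26, 18), (31, 18), (40, 15), (5, 25), (5, 28), (6, 18), (7, 15)}.
Apply σ_{B ≠ 7}; surviving tuples: {(13, 25), (13, 28), (15, 18), (16, 15), (26, 18), (31, 18), (40, 15), (5, 25), (5, 28), (6, 18)}
π_{B} gives {13, 15, 16, 26, 31, 40, 5, 6} (2 duplicate(s) eliminated).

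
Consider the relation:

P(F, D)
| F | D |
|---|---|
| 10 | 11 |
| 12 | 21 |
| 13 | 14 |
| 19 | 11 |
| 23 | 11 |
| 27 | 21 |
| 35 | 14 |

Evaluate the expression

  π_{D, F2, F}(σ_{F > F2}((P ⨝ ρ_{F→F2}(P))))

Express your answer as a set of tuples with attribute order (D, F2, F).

ρ[F→F2]: schema becomes (F2, D); tuples unchanged.
P ⋈ ρ_{F→F2}(P) (natural join on D): {(10, 11, 10), (10, 11, 19), (10, 11, 23), (12, 21, 12), (12, 21, 27), (13, 14, 13), (13, 14, 35), (19, 11, 10), (19, 11, 19), (19, 11, 23), (23, 11, 10), (23, 11, 19), (23, 11, 23), (27, 21, 12), (27, 21, 27), (35, 14, 13), (35, 14, 35)}
Filtering on F > F2 leaves {(19, 11, 10), (23, 11, 10), (23, 11, 19), (27, 21, 12), (35, 14, 13)}.
Projecting to D, F2, F: {(11, 10, 19), (11, 10, 23), (11, 19, 23), (14, 13, 35), (21, 12, 27)}

{(11, 10, 19), (11, 10, 23), (11, 19, 23), (14, 13, 35), (21, 12, 27)}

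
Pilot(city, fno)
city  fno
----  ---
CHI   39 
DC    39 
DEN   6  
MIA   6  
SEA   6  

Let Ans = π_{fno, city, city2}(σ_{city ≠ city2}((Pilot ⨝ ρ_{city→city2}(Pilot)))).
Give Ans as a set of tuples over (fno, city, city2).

{(39, CHI, DC), (39, DC, CHI), (6, DEN, MIA), (6, DEN, SEA), (6, MIA, DEN), (6, MIA, SEA), (6, SEA, DEN), (6, SEA, MIA)}

ρ[city→city2]: schema becomes (city2, fno); tuples unchanged.
Natural join on fno: {(CHI, 39, CHI), (CHI, 39, DC), (DC, 39, CHI), (DC, 39, DC), (DEN, 6, DEN), (DEN, 6, MIA), (DEN, 6, SEA), (MIA, 6, DEN), (MIA, 6, MIA), (MIA, 6, SEA), (SEA, 6, DEN), (SEA, 6, MIA), (SEA, 6, SEA)}
σ[city ≠ city2]: keep tuples satisfying city ≠ city2 → {(CHI, 39, DC), (DC, 39, CHI), (DEN, 6, MIA), (DEN, 6, SEA), (MIA, 6, DEN), (MIA, 6, SEA), (SEA, 6, DEN), (SEA, 6, MIA)}
Keep only column(s) fno, city, city2: {(39, CHI, DC), (39, DC, CHI), (6, DEN, MIA), (6, DEN, SEA), (6, MIA, DEN), (6, MIA, SEA), (6, SEA, DEN), (6, SEA, MIA)}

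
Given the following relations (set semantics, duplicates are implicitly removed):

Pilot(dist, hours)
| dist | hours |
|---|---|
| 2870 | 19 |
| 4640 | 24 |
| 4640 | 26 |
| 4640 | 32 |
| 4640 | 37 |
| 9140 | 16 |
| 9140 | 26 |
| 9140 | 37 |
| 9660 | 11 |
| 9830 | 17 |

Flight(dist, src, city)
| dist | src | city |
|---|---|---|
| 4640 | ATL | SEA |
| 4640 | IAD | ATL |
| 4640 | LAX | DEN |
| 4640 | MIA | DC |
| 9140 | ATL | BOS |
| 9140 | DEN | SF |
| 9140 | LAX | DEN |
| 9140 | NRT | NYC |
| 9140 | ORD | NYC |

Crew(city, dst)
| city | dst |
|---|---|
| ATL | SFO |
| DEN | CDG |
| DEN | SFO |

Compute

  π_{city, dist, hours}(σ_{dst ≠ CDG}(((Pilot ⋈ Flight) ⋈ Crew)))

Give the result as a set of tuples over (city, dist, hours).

Pilot ⋈ Flight (natural join on dist): {(4640, 24, ATL, SEA), (4640, 24, IAD, ATL), (4640, 24, LAX, DEN), (4640, 24, MIA, DC), (4640, 26, ATL, SEA), (4640, 26, IAD, ATL), (4640, 26, LAX, DEN), (4640, 26, MIA, DC), (4640, 32, ATL, SEA), (4640, 32, IAD, ATL), (4640, 32, LAX, DEN), (4640, 32, MIA, DC), (4640, 37, ATL, SEA), (4640, 37, IAD, ATL), (4640, 37, LAX, DEN), (4640, 37, MIA, DC), (9140, 16, ATL, BOS), (9140, 16, DEN, SF), (9140, 16, LAX, DEN), (9140, 16, NRT, NYC), (9140, 16, ORD, NYC), (9140, 26, ATL, BOS), (9140, 26, DEN, SF), (9140, 26, LAX, DEN), (9140, 26, NRT, NYC), (9140, 26, ORD, NYC), (9140, 37, ATL, BOS), (9140, 37, DEN, SF), (9140, 37, LAX, DEN), (9140, 37, NRT, NYC), (9140, 37, ORD, NYC)}
(Pilot ⋈ Flight) ⋈ Crew (natural join on city): {(4640, 24, IAD, ATL, SFO), (4640, 24, LAX, DEN, CDG), (4640, 24, LAX, DEN, SFO), (4640, 26, IAD, ATL, SFO), (4640, 26, LAX, DEN, CDG), (4640, 26, LAX, DEN, SFO), (4640, 32, IAD, ATL, SFO), (4640, 32, LAX, DEN, CDG), (4640, 32, LAX, DEN, SFO), (4640, 37, IAD, ATL, SFO), (4640, 37, LAX, DEN, CDG), (4640, 37, LAX, DEN, SFO), (9140, 16, LAX, DEN, CDG), (9140, 16, LAX, DEN, SFO), (9140, 26, LAX, DEN, CDG), (9140, 26, LAX, DEN, SFO), (9140, 37, LAX, DEN, CDG), (9140, 37, LAX, DEN, SFO)}
σ[dst ≠ CDG]: keep tuples satisfying dst ≠ CDG → {(4640, 24, IAD, ATL, SFO), (4640, 24, LAX, DEN, SFO), (4640, 26, IAD, ATL, SFO), (4640, 26, LAX, DEN, SFO), (4640, 32, IAD, ATL, SFO), (4640, 32, LAX, DEN, SFO), (4640, 37, IAD, ATL, SFO), (4640, 37, LAX, DEN, SFO), (9140, 16, LAX, DEN, SFO), (9140, 26, LAX, DEN, SFO), (9140, 37, LAX, DEN, SFO)}
π[city, dist, hours]: project onto (city, dist, hours) → {(ATL, 4640, 24), (ATL, 4640, 26), (ATL, 4640, 32), (ATL, 4640, 37), (DEN, 4640, 24), (DEN, 4640, 26), (DEN, 4640, 32), (DEN, 4640, 37), (DEN, 9140, 16), (DEN, 9140, 26), (DEN, 9140, 37)}

{(ATL, 4640, 24), (ATL, 4640, 26), (ATL, 4640, 32), (ATL, 4640, 37), (DEN, 4640, 24), (DEN, 4640, 26), (DEN, 4640, 32), (DEN, 4640, 37), (DEN, 9140, 16), (DEN, 9140, 26), (DEN, 9140, 37)}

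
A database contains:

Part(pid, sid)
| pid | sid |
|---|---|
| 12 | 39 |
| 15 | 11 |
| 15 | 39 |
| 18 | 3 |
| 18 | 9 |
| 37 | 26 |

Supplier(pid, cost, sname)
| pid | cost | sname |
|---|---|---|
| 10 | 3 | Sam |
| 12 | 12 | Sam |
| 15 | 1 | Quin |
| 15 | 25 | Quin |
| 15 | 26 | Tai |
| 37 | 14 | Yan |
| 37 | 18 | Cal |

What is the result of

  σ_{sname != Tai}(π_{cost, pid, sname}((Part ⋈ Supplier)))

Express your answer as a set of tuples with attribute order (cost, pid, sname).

Joining Part and Supplier on pid yields {(12, 39, 12, Sam), (15, 11, 1, Quin), (15, 11, 25, Quin), (15, 11, 26, Tai), (15, 39, 1, Quin), (15, 39, 25, Quin), (15, 39, 26, Tai), (37, 26, 14, Yan), (37, 26, 18, Cal)}.
π[cost, pid, sname]: project onto (cost, pid, sname) (3 duplicate(s) eliminated) → {(1, 15, Quin), (12, 12, Sam), (14, 37, Yan), (18, 37, Cal), (25, 15, Quin), (26, 15, Tai)}
Apply σ_{sname != Tai}; surviving tuples: {(1, 15, Quin), (12, 12, Sam), (14, 37, Yan), (18, 37, Cal), (25, 15, Quin)}

{(1, 15, Quin), (12, 12, Sam), (14, 37, Yan), (18, 37, Cal), (25, 15, Quin)}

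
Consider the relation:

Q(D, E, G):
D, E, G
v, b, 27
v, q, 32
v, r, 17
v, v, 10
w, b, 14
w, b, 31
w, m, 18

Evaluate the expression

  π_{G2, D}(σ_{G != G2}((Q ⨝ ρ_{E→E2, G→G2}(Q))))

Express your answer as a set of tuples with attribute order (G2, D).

{(10, v), (14, w), (17, v), (18, w), (27, v), (31, w), (32, v)}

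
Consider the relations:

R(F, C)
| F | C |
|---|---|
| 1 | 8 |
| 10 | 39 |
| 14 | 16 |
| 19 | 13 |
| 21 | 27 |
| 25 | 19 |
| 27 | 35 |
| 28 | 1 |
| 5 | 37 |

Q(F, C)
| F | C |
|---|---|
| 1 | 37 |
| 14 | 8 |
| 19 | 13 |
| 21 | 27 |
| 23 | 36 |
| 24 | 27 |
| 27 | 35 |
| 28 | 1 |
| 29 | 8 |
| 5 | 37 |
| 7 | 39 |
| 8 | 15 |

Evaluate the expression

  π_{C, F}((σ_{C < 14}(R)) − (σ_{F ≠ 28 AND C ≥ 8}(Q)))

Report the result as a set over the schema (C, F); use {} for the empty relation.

{(1, 28), (8, 1)}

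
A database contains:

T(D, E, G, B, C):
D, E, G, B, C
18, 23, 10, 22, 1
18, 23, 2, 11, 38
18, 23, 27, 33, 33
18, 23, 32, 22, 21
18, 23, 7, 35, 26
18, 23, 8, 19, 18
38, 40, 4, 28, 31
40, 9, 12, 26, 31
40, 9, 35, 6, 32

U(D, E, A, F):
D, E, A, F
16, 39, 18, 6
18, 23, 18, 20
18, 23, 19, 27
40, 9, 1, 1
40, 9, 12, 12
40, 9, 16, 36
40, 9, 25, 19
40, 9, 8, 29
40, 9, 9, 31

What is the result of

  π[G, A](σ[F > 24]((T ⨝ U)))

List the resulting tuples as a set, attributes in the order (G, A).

{(10, 19), (12, 16), (12, 8), (12, 9), (2, 19), (27, 19), (32, 19), (35, 16), (35, 8), (35, 9), (7, 19), (8, 19)}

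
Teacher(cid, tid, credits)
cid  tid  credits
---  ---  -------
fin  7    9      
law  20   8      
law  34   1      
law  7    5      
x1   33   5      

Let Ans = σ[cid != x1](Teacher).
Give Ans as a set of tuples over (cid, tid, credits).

{(fin, 7, 9), (law, 20, 8), (law, 34, 1), (law, 7, 5)}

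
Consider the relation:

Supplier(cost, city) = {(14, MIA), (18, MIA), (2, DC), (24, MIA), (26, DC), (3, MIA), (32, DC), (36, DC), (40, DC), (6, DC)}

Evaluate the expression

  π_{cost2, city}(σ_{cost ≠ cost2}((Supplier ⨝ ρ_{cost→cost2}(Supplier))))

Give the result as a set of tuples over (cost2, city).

{(14, MIA), (18, MIA), (2, DC), (24, MIA), (26, DC), (3, MIA), (32, DC), (36, DC), (40, DC), (6, DC)}

ρ[cost→cost2]: schema becomes (cost2, city); tuples unchanged.
Joining Supplier and ρ_{cost→cost2}(Supplier) on city yields {(14, MIA, 14), (14, MIA, 18), (14, MIA, 24), (14, MIA, 3), (18, MIA, 14), (18, MIA, 18), (18, MIA, 24), (18, MIA, 3), (2, DC, 2), (2, DC, 26), (2, DC, 32), (2, DC, 36), (2, DC, 40), (2, DC, 6), (24, MIA, 14), (24, MIA, 18), (24, MIA, 24), (24, MIA, 3), (26, DC, 2), (26, DC, 26), (26, DC, 32), (26, DC, 36), (26, DC, 40), (26, DC, 6), (3, MIA, 14), (3, MIA, 18), (3, MIA, 24), (3, MIA, 3), (32, DC, 2), (32, DC, 26), (32, DC, 32), (32, DC, 36), (32, DC, 40), (32, DC, 6), (36, DC, 2), (36, DC, 26), (36, DC, 32), (36, DC, 36), (36, DC, 40), (36, DC, 6), (40, DC, 2), (40, DC, 26), (40, DC, 32), (40, DC, 36), (40, DC, 40), (40, DC, 6), (6, DC, 2), (6, DC, 26), (6, DC, 32), (6, DC, 36), (6, DC, 40), (6, DC, 6)}.
σ[cost ≠ cost2]: keep tuples satisfying cost ≠ cost2 → {(14, MIA, 18), (14, MIA, 24), (14, MIA, 3), (18, MIA, 14), (18, MIA, 24), (18, MIA, 3), (2, DC, 26), (2, DC, 32), (2, DC, 36), (2, DC, 40), (2, DC, 6), (24, MIA, 14), (24, MIA, 18), (24, MIA, 3), (26, DC, 2), (26, DC, 32), (26, DC, 36), (26, DC, 40), (26, DC, 6), (3, MIA, 14), (3, MIA, 18), (3, MIA, 24), (32, DC, 2), (32, DC, 26), (32, DC, 36), (32, DC, 40), (32, DC, 6), (36, DC, 2), (36, DC, 26), (36, DC, 32), (36, DC, 40), (36, DC, 6), (40, DC, 2), (40, DC, 26), (40, DC, 32), (40, DC, 36), (40, DC, 6), (6, DC, 2), (6, DC, 26), (6, DC, 32), (6, DC, 36), (6, DC, 40)}
Keep only column(s) cost2, city (32 duplicate(s) eliminated): {(14, MIA), (18, MIA), (2, DC), (24, MIA), (26, DC), (3, MIA), (32, DC), (36, DC), (40, DC), (6, DC)}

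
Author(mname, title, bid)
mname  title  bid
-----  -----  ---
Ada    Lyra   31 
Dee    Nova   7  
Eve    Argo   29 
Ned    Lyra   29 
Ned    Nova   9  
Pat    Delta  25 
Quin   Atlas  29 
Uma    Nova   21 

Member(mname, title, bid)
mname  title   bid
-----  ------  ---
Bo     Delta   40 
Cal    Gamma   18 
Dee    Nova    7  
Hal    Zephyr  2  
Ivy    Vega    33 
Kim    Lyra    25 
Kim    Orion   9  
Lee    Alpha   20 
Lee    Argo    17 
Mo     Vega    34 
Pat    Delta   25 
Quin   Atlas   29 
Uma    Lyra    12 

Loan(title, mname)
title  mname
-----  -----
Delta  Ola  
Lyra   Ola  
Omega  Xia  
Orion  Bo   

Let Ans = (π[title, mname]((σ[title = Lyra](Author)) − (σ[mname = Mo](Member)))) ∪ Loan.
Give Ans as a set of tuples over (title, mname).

{(Delta, Ola), (Lyra, Ada), (Lyra, Ned), (Lyra, Ola), (Omega, Xia), (Orion, Bo)}

σ[title = Lyra]: keep tuples satisfying title = Lyra → {(Ada, Lyra, 31), (Ned, Lyra, 29)}
σ[mname = Mo]: keep tuples satisfying mname = Mo → {(Mo, Vega, 34)}
Set difference of the two operands is {(Ada, Lyra, 31), (Ned, Lyra, 29)}.
Keep only column(s) title, mname: {(Lyra, Ada), (Lyra, Ned)}
Set union of the two operands is {(Delta, Ola), (Lyra, Ada), (Lyra, Ned), (Lyra, Ola), (Omega, Xia), (Orion, Bo)}.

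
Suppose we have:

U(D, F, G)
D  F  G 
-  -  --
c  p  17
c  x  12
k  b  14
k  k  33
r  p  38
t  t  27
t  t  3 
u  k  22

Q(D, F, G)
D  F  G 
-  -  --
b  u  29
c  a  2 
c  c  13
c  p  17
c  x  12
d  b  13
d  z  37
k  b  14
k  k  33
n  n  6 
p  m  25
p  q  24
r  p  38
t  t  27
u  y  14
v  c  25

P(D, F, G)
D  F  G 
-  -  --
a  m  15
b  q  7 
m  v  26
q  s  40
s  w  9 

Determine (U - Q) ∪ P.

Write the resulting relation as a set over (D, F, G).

Taking the difference: {(t, t, 3), (u, k, 22)}
Taking the union: {(a, m, 15), (b, q, 7), (m, v, 26), (q, s, 40), (s, w, 9), (t, t, 3), (u, k, 22)}

{(a, m, 15), (b, q, 7), (m, v, 26), (q, s, 40), (s, w, 9), (t, t, 3), (u, k, 22)}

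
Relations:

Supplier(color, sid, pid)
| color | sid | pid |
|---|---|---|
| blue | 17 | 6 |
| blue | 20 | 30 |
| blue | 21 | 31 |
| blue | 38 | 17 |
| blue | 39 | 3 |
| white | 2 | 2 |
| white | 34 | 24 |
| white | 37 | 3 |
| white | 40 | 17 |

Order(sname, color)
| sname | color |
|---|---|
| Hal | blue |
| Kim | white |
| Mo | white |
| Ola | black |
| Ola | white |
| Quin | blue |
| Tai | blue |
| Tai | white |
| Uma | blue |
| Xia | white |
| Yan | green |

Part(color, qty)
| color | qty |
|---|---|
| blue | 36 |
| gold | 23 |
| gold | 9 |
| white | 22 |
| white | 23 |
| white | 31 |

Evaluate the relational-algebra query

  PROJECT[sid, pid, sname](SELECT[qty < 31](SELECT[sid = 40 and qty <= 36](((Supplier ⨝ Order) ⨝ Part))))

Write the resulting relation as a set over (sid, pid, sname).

Supplier ⋈ Order (natural join on color): {(blue, 17, 6, Hal), (blue, 17, 6, Quin), (blue, 17, 6, Tai), (blue, 17, 6, Uma), (blue, 20, 30, Hal), (blue, 20, 30, Quin), (blue, 20, 30, Tai), (blue, 20, 30, Uma), (blue, 21, 31, Hal), (blue, 21, 31, Quin), (blue, 21, 31, Tai), (blue, 21, 31, Uma), (blue, 38, 17, Hal), (blue, 38, 17, Quin), (blue, 38, 17, Tai), (blue, 38, 17, Uma), (blue, 39, 3, Hal), (blue, 39, 3, Quin), (blue, 39, 3, Tai), (blue, 39, 3, Uma), (white, 2, 2, Kim), (white, 2, 2, Mo), (white, 2, 2, Ola), (white, 2, 2, Tai), (white, 2, 2, Xia), (white, 34, 24, Kim), (white, 34, 24, Mo), (white, 34, 24, Ola), (white, 34, 24, Tai), (white, 34, 24, Xia), (white, 37, 3, Kim), (white, 37, 3, Mo), (white, 37, 3, Ola), (white, 37, 3, Tai), (white, 37, 3, Xia), (white, 40, 17, Kim), (white, 40, 17, Mo), (white, 40, 17, Ola), (white, 40, 17, Tai), (white, 40, 17, Xia)}
(Supplier ⨝ Order) ⋈ Part (natural join on color): {(blue, 17, 6, Hal, 36), (blue, 17, 6, Quin, 36), (blue, 17, 6, Tai, 36), (blue, 17, 6, Uma, 36), (blue, 20, 30, Hal, 36), (blue, 20, 30, Quin, 36), (blue, 20, 30, Tai, 36), (blue, 20, 30, Uma, 36), (blue, 21, 31, Hal, 36), (blue, 21, 31, Quin, 36), (blue, 21, 31, Tai, 36), (blue, 21, 31, Uma, 36), (blue, 38, 17, Hal, 36), (blue, 38, 17, Quin, 36), (blue, 38, 17, Tai, 36), (blue, 38, 17, Uma, 36), (blue, 39, 3, Hal, 36), (blue, 39, 3, Quin, 36), (blue, 39, 3, Tai, 36), (blue, 39, 3, Uma, 36), (white, 2, 2, Kim, 22), (white, 2, 2, Kim, 23), (white, 2, 2, Kim, 31), (white, 2, 2, Mo, 22), (white, 2, 2, Mo, 23), (white, 2, 2, Mo, 31), (white, 2, 2, Ola, 22), (white, 2, 2, Ola, 23), (white, 2, 2, Ola, 31), (white, 2, 2, Tai, 22), (white, 2, 2, Tai, 23), (white, 2, 2, Tai, 31), (white, 2, 2, Xia, 22), (white, 2, 2, Xia, 23), (white, 2, 2, Xia, 31), (white, 34, 24, Kim, 22), (white, 34, 24, Kim, 23), (white, 34, 24, Kim, 31), (white, 34, 24, Mo, 22), (white, 34, 24, Mo, 23), (white, 34, 24, Mo, 31), (white, 34, 24, Ola, 22), (white, 34, 24, Ola, 23), (white, 34, 24, Ola, 31), (white, 34, 24, Tai, 22), (white, 34, 24, Tai, 23), (white, 34, 24, Tai, 31), (white, 34, 24, Xia, 22), (white, 34, 24, Xia, 23), (white, 34, 24, Xia, 31), (white, 37, 3, Kim, 22), (white, 37, 3, Kim, 23), (white, 37, 3, Kim, 31), (white, 37, 3, Mo, 22), (white, 37, 3, Mo, 23), (white, 37, 3, Mo, 31), (white, 37, 3, Ola, 22), (white, 37, 3, Ola, 23), (white, 37, 3, Ola, 31), (white, 37, 3, Tai, 22), (white, 37, 3, Tai, 23), (white, 37, 3, Tai, 31), (white, 37, 3, Xia, 22), (white, 37, 3, Xia, 23), (white, 37, 3, Xia, 31), (white, 40, 17, Kim, 22), (white, 40, 17, Kim, 23), (white, 40, 17, Kim, 31), (white, 40, 17, Mo, 22), (white, 40, 17, Mo, 23), (white, 40, 17, Mo, 31), (white, 40, 17, Ola, 22), (white, 40, 17, Ola, 23), (white, 40, 17, Ola, 31), (white, 40, 17, Tai, 22), (white, 40, 17, Tai, 23), (white, 40, 17, Tai, 31), (white, 40, 17, Xia, 22), (white, 40, 17, Xia, 23), (white, 40, 17, Xia, 31)}
Filtering on sid = 40 and qty <= 36 leaves {(white, 40, 17, Kim, 22), (white, 40, 17, Kim, 23), (white, 40, 17, Kim, 31), (white, 40, 17, Mo, 22), (white, 40, 17, Mo, 23), (white, 40, 17, Mo, 31), (white, 40, 17, Ola, 22), (white, 40, 17, Ola, 23), (white, 40, 17, Ola, 31), (white, 40, 17, Tai, 22), (white, 40, 17, Tai, 23), (white, 40, 17, Tai, 31), (white, 40, 17, Xia, 22), (white, 40, 17, Xia, 23), (white, 40, 17, Xia, 31)}.
Filtering on qty < 31 leaves {(white, 40, 17, Kim, 22), (white, 40, 17, Kim, 23), (white, 40, 17, Mo, 22), (white, 40, 17, Mo, 23), (white, 40, 17, Ola, 22), (white, 40, 17, Ola, 23), (white, 40, 17, Tai, 22), (white, 40, 17, Tai, 23), (white, 40, 17, Xia, 22), (white, 40, 17, Xia, 23)}.
Keep only column(s) sid, pid, sname (5 duplicate(s) eliminated): {(40, 17, Kim), (40, 17, Mo), (40, 17, Ola), (40, 17, Tai), (40, 17, Xia)}

{(40, 17, Kim), (40, 17, Mo), (40, 17, Ola), (40, 17, Tai), (40, 17, Xia)}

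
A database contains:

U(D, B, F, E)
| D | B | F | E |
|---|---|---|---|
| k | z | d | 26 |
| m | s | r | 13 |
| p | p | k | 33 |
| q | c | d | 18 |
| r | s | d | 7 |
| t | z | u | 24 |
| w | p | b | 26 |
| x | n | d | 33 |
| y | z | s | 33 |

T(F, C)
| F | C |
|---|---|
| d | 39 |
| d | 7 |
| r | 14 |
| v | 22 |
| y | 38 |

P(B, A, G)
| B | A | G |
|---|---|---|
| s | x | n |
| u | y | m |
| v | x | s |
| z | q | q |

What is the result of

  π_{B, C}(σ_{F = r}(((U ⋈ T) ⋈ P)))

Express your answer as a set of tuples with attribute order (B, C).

Natural join on F: {(k, z, d, 26, 39), (k, z, d, 26, 7), (m, s, r, 13, 14), (q, c, d, 18, 39), (q, c, d, 18, 7), (r, s, d, 7, 39), (r, s, d, 7, 7), (x, n, d, 33, 39), (x, n, d, 33, 7)}
Natural join on B: {(k, z, d, 26, 39, q, q), (k, z, d, 26, 7, q, q), (m, s, r, 13, 14, x, n), (r, s, d, 7, 39, x, n), (r, s, d, 7, 7, x, n)}
Selection F = r: {(m, s, r, 13, 14, x, n)}
π_{B, C} gives {(s, 14)}.

{(s, 14)}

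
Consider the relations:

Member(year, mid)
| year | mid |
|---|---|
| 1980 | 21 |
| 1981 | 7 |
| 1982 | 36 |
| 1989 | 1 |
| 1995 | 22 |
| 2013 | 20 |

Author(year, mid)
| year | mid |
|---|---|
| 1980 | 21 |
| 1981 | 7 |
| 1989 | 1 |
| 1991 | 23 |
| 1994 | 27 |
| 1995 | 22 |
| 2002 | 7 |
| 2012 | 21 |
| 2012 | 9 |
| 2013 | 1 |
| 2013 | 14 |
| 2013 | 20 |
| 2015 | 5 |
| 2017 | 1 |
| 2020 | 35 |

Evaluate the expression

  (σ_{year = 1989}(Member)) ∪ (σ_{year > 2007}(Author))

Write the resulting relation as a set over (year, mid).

{(1989, 1), (2012, 21), (2012, 9), (2013, 1), (2013, 14), (2013, 20), (2015, 5), (2017, 1), (2020, 35)}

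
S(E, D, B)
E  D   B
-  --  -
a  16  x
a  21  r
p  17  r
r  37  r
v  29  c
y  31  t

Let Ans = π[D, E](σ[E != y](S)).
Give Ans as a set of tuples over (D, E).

Selection E != y: {(a, 16, x), (a, 21, r), (p, 17, r), (r, 37, r), (v, 29, c)}
Projecting to D, E: {(16, a), (17, p), (21, a), (29, v), (37, r)}

{(16, a), (17, p), (21, a), (29, v), (37, r)}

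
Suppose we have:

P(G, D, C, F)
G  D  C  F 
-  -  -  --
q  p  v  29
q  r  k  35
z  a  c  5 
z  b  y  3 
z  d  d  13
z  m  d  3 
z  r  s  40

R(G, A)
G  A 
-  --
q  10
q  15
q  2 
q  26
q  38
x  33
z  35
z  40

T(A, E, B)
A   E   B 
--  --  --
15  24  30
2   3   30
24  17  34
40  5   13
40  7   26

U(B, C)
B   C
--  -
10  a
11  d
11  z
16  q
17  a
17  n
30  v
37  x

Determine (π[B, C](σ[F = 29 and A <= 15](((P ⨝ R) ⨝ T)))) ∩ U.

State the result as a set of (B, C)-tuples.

{(30, v)}

Joining P and R on G yields {(q, p, v, 29, 10), (q, p, v, 29, 15), (q, p, v, 29, 2), (q, p, v, 29, 26), (q, p, v, 29, 38), (q, r, k, 35, 10), (q, r, k, 35, 15), (q, r, k, 35, 2), (q, r, k, 35, 26), (q, r, k, 35, 38), (z, a, c, 5, 35), (z, a, c, 5, 40), (z, b, y, 3, 35), (z, b, y, 3, 40), (z, d, d, 13, 35), (z, d, d, 13, 40), (z, m, d, 3, 35), (z, m, d, 3, 40), (z, r, s, 40, 35), (z, r, s, 40, 40)}.
Joining (P ⨝ R) and T on A yields {(q, p, v, 29, 15, 24, 30), (q, p, v, 29, 2, 3, 30), (q, r, k, 35, 15, 24, 30), (q, r, k, 35, 2, 3, 30), (z, a, c, 5, 40, 5, 13), (z, a, c, 5, 40, 7, 26), (z, b, y, 3, 40, 5, 13), (z, b, y, 3, 40, 7, 26), (z, d, d, 13, 40, 5, 13), (z, d, d, 13, 40, 7, 26), (z, m, d, 3, 40, 5, 13), (z, m, d, 3, 40, 7, 26), (z, r, s, 40, 40, 5, 13), (z, r, s, 40, 40, 7, 26)}.
Selection F = 29 and A <= 15: {(q, p, v, 29, 15, 24, 30), (q, p, v, 29, 2, 3, 30)}
Projecting to B, C (1 duplicate(s) eliminated): {(30, v)}
Intersection: {(30, v)} with {(10, a), (11, d), (11, z), (16, q), (17, a), (17, n), (30, v), (37, x)} → {(30, v)}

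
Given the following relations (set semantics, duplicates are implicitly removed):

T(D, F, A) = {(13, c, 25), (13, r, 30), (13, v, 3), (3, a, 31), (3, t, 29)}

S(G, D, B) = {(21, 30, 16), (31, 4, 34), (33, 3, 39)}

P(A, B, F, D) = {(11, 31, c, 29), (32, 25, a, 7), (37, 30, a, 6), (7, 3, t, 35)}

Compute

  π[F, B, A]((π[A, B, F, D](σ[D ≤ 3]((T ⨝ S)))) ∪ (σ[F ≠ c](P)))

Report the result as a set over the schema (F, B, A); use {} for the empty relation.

Joining T and S on D yields {(3, a, 31, 33, 39), (3, t, 29, 33, 39)}.
σ[D ≤ 3]: keep tuples satisfying D ≤ 3 → {(3, a, 31, 33, 39), (3, t, 29, 33, 39)}
π_{A, B, F, D} gives {(29, 39, t, 3), (31, 39, a, 3)}.
σ[F ≠ c]: keep tuples satisfying F ≠ c → {(32, 25, a, 7), (37, 30, a, 6), (7, 3, t, 35)}
Set union of the two operands is {(29, 39, t, 3), (31, 39, a, 3), (32, 25, a, 7), (37, 30, a, 6), (7, 3, t, 35)}.
π_{F, B, A} gives {(a, 25, 32), (a, 30, 37), (a, 39, 31), (t, 3, 7), (t, 39, 29)}.

{(a, 25, 32), (a, 30, 37), (a, 39, 31), (t, 3, 7), (t, 39, 29)}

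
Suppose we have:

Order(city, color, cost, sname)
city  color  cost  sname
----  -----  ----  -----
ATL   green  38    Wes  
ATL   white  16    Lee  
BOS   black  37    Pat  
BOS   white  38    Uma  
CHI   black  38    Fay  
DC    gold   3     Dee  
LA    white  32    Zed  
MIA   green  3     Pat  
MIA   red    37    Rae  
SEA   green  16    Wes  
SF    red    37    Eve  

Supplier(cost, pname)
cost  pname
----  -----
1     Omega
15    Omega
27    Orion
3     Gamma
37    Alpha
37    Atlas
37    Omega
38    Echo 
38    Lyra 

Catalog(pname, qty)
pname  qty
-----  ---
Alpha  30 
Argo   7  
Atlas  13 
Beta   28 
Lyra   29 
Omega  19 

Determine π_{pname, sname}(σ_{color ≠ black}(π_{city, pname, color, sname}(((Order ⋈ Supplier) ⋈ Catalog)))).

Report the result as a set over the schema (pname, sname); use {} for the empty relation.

Natural join on cost: {(ATL, green, 38, Wes, Echo), (ATL, green, 38, Wes, Lyra), (BOS, black, 37, Pat, Alpha), (BOS, black, 37, Pat, Atlas), (BOS, black, 37, Pat, Omega), (BOS, white, 38, Uma, Echo), (BOS, white, 38, Uma, Lyra), (CHI, black, 38, Fay, Echo), (CHI, black, 38, Fay, Lyra), (DC, gold, 3, Dee, Gamma), (MIA, green, 3, Pat, Gamma), (MIA, red, 37, Rae, Alpha), (MIA, red, 37, Rae, Atlas), (MIA, red, 37, Rae, Omega), (SF, red, 37, Eve, Alpha), (SF, red, 37, Eve, Atlas), (SF, red, 37, Eve, Omega)}
Natural join on pname: {(ATL, green, 38, Wes, Lyra, 29), (BOS, black, 37, Pat, Alpha, 30), (BOS, black, 37, Pat, Atlas, 13), (BOS, black, 37, Pat, Omega, 19), (BOS, white, 38, Uma, Lyra, 29), (CHI, black, 38, Fay, Lyra, 29), (MIA, red, 37, Rae, Alpha, 30), (MIA, red, 37, Rae, Atlas, 13), (MIA, red, 37, Rae, Omega, 19), (SF, red, 37, Eve, Alpha, 30), (SF, red, 37, Eve, Atlas, 13), (SF, red, 37, Eve, Omega, 19)}
Keep only column(s) city, pname, color, sname: {(ATL, Lyra, green, Wes), (BOS, Alpha, black, Pat), (BOS, Atlas, black, Pat), (BOS, Lyra, white, Uma), (BOS, Omega, black, Pat), (CHI, Lyra, black, Fay), (MIA, Alpha, red, Rae), (MIA, Atlas, red, Rae), (MIA, Omega, red, Rae), (SF, Alpha, red, Eve), (SF, Atlas, red, Eve), (SF, Omega, red, Eve)}
Selection color ≠ black: {(ATL, Lyra, green, Wes), (BOS, Lyra, white, Uma), (MIA, Alpha, red, Rae), (MIA, Atlas, red, Rae), (MIA, Omega, red, Rae), (SF, Alpha, red, Eve), (SF, Atlas, red, Eve), (SF, Omega, red, Eve)}
Keep only column(s) pname, sname: {(Alpha, Eve), (Alpha, Rae), (Atlas, Eve), (Atlas, Rae), (Lyra, Uma), (Lyra, Wes), (Omega, Eve), (Omega, Rae)}

{(Alpha, Eve), (Alpha, Rae), (Atlas, Eve), (Atlas, Rae), (Lyra, Uma), (Lyra, Wes), (Omega, Eve), (Omega, Rae)}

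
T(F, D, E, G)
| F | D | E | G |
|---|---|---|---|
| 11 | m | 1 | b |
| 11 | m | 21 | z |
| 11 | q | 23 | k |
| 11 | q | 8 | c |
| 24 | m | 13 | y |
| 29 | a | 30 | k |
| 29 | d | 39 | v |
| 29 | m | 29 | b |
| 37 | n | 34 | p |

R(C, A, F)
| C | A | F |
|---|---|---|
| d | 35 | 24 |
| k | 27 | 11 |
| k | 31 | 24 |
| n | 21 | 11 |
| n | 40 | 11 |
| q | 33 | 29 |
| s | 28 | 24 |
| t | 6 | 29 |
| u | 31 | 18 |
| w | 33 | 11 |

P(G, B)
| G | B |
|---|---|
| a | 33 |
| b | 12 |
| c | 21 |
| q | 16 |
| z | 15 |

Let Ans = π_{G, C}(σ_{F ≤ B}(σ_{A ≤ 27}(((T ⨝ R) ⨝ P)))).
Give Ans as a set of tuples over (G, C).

{(b, k), (b, n), (c, k), (c, n), (z, k), (z, n)}

T ⋈ R (natural join on F): {(11, m, 1, b, k, 27), (11, m, 1, b, n, 21), (11, m, 1, b, n, 40), (11, m, 1, b, w, 33), (11, m, 21, z, k, 27), (11, m, 21, z, n, 21), (11, m, 21, z, n, 40), (11, m, 21, z, w, 33), (11, q, 23, k, k, 27), (11, q, 23, k, n, 21), (11, q, 23, k, n, 40), (11, q, 23, k, w, 33), (11, q, 8, c, k, 27), (11, q, 8, c, n, 21), (11, q, 8, c, n, 40), (11, q, 8, c, w, 33), (24, m, 13, y, d, 35), (24, m, 13, y, k, 31), (24, m, 13, y, s, 28), (29, a, 30, k, q, 33), (29, a, 30, k, t, 6), (29, d, 39, v, q, 33), (29, d, 39, v, t, 6), (29, m, 29, b, q, 33), (29, m, 29, b, t, 6)}
(T ⨝ R) ⋈ P (natural join on G): {(11, m, 1, b, k, 27, 12), (11, m, 1, b, n, 21, 12), (11, m, 1, b, n, 40, 12), (11, m, 1, b, w, 33, 12), (11, m, 21, z, k, 27, 15), (11, m, 21, z, n, 21, 15), (11, m, 21, z, n, 40, 15), (11, m, 21, z, w, 33, 15), (11, q, 8, c, k, 27, 21), (11, q, 8, c, n, 21, 21), (11, q, 8, c, n, 40, 21), (11, q, 8, c, w, 33, 21), (29, m, 29, b, q, 33, 12), (29, m, 29, b, t, 6, 12)}
Selection A ≤ 27: {(11, m, 1, b, k, 27, 12), (11, m, 1, b, n, 21, 12), (11, m, 21, z, k, 27, 15), (11, m, 21, z, n, 21, 15), (11, q, 8, c, k, 27, 21), (11, q, 8, c, n, 21, 21), (29, m, 29, b, t, 6, 12)}
Selection F ≤ B: {(11, m, 1, b, k, 27, 12), (11, m, 1, b, n, 21, 12), (11, m, 21, z, k, 27, 15), (11, m, 21, z, n, 21, 15), (11, q, 8, c, k, 27, 21), (11, q, 8, c, n, 21, 21)}
π[G, C]: project onto (G, C) → {(b, k), (b, n), (c, k), (c, n), (z, k), (z, n)}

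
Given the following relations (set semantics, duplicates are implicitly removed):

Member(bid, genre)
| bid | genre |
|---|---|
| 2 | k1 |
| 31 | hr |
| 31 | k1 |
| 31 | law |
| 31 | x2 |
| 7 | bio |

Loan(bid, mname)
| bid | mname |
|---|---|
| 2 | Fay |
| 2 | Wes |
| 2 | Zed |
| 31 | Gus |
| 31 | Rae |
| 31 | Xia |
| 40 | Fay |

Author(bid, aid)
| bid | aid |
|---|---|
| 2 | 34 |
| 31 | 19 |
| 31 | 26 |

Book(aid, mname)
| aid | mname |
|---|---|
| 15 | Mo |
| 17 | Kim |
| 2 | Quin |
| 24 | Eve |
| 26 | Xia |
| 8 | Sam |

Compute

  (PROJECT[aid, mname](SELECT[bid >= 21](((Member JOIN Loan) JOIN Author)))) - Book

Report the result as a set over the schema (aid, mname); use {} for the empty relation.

{(19, Gus), (19, Rae), (19, Xia), (26, Gus), (26, Rae)}

Natural join on bid: {(2, k1, Fay), (2, k1, Wes), (2, k1, Zed), (31, hr, Gus), (31, hr, Rae), (31, hr, Xia), (31, k1, Gus), (31, k1, Rae), (31, k1, Xia), (31, law, Gus), (31, law, Rae), (31, law, Xia), (31, x2, Gus), (31, x2, Rae), (31, x2, Xia)}
Natural join on bid: {(2, k1, Fay, 34), (2, k1, Wes, 34), (2, k1, Zed, 34), (31, hr, Gus, 19), (31, hr, Gus, 26), (31, hr, Rae, 19), (31, hr, Rae, 26), (31, hr, Xia, 19), (31, hr, Xia, 26), (31, k1, Gus, 19), (31, k1, Gus, 26), (31, k1, Rae, 19), (31, k1, Rae, 26), (31, k1, Xia, 19), (31, k1, Xia, 26), (31, law, Gus, 19), (31, law, Gus, 26), (31, law, Rae, 19), (31, law, Rae, 26), (31, law, Xia, 19), (31, law, Xia, 26), (31, x2, Gus, 19), (31, x2, Gus, 26), (31, x2, Rae, 19), (31, x2, Rae, 26), (31, x2, Xia, 19), (31, x2, Xia, 26)}
Filtering on bid >= 21 leaves {(31, hr, Gus, 19), (31, hr, Gus, 26), (31, hr, Rae, 19), (31, hr, Rae, 26), (31, hr, Xia, 19), (31, hr, Xia, 26), (31, k1, Gus, 19), (31, k1, Gus, 26), (31, k1, Rae, 19), (31, k1, Rae, 26), (31, k1, Xia, 19), (31, k1, Xia, 26), (31, law, Gus, 19), (31, law, Gus, 26), (31, law, Rae, 19), (31, law, Rae, 26), (31, law, Xia, 19), (31, law, Xia, 26), (31, x2, Gus, 19), (31, x2, Gus, 26), (31, x2, Rae, 19), (31, x2, Rae, 26), (31, x2, Xia, 19), (31, x2, Xia, 26)}.
π[aid, mname]: project onto (aid, mname) (18 duplicate(s) eliminated) → {(19, Gus), (19, Rae), (19, Xia), (26, Gus), (26, Rae), (26, Xia)}
Set difference of the two operands is {(19, Gus), (19, Rae), (19, Xia), (26, Gus), (26, Rae)}.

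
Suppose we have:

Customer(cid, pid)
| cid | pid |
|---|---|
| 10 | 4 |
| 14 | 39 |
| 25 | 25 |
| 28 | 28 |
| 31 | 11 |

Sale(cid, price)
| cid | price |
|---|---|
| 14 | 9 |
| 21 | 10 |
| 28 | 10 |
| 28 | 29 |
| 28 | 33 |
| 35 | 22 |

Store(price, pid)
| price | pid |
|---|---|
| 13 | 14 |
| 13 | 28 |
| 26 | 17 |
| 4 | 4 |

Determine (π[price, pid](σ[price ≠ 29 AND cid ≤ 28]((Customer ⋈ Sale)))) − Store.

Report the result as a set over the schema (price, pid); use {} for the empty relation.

Joining Customer and Sale on cid yields {(14, 39, 9), (28, 28, 10), (28, 28, 29), (28, 28, 33)}.
Selection price ≠ 29 AND cid ≤ 28: {(14, 39, 9), (28, 28, 10), (28, 28, 33)}
Projecting to price, pid: {(10, 28), (33, 28), (9, 39)}
Set difference of the two operands is {(10, 28), (33, 28), (9, 39)}.

{(10, 28), (33, 28), (9, 39)}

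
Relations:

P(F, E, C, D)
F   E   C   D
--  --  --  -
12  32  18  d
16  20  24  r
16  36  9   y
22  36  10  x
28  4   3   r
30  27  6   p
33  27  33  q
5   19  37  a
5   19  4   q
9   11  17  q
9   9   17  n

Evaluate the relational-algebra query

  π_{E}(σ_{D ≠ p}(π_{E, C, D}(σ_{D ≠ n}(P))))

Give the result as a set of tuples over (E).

σ[D ≠ n]: keep tuples satisfying D ≠ n → {(12, 32, 18, d), (16, 20, 24, r), (16, 36, 9, y), (22, 36, 10, x), (28, 4, 3, r), (30, 27, 6, p), (33, 27, 33, q), (5, 19, 37, a), (5, 19, 4, q), (9, 11, 17, q)}
π_{E, C, D} gives {(11, 17, q), (19, 37, a), (19, 4, q), (20, 24, r), (27, 33, q), (27, 6, p), (32, 18, d), (36, 10, x), (36, 9, y), (4, 3, r)}.
σ[D ≠ p]: keep tuples satisfying D ≠ p → {(11, 17, q), (19, 37, a), (19, 4, q), (20, 24, r), (27, 33, q), (32, 18, d), (36, 10, x), (36, 9, y), (4, 3, r)}
π_{E} gives {11, 19, 20, 27, 32, 36, 4} (2 duplicate(s) eliminated).

{11, 19, 20, 27, 32, 36, 4}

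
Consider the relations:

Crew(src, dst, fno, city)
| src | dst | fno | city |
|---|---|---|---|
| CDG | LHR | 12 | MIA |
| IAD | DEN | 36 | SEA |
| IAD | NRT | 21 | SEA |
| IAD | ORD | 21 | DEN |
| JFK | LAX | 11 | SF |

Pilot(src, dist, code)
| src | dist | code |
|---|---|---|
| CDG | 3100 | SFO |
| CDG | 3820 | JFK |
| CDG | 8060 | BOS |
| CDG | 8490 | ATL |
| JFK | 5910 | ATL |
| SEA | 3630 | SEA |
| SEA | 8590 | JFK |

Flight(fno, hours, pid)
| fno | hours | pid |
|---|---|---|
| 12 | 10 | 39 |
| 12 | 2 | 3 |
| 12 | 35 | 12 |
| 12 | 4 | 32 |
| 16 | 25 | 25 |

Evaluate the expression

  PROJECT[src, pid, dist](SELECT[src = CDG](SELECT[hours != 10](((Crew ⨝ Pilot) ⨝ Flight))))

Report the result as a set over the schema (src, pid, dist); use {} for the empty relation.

{(CDG, 12, 3100), (CDG, 12, 3820), (CDG, 12, 8060), (CDG, 12, 8490), (CDG, 3, 3100), (CDG, 3, 3820), (CDG, 3, 8060), (CDG, 3, 8490), (CDG, 32, 3100), (CDG, 32, 3820), (CDG, 32, 8060), (CDG, 32, 8490)}

Joining Crew and Pilot on src yields {(CDG, LHR, 12, MIA, 3100, SFO), (CDG, LHR, 12, MIA, 3820, JFK), (CDG, LHR, 12, MIA, 8060, BOS), (CDG, LHR, 12, MIA, 8490, ATL), (JFK, LAX, 11, SF, 5910, ATL)}.
Joining (Crew ⨝ Pilot) and Flight on fno yields {(CDG, LHR, 12, MIA, 3100, SFO, 10, 39), (CDG, LHR, 12, MIA, 3100, SFO, 2, 3), (CDG, LHR, 12, MIA, 3100, SFO, 35, 12), (CDG, LHR, 12, MIA, 3100, SFO, 4, 32), (CDG, LHR, 12, MIA, 3820, JFK, 10, 39), (CDG, LHR, 12, MIA, 3820, JFK, 2, 3), (CDG, LHR, 12, MIA, 3820, JFK, 35, 12), (CDG, LHR, 12, MIA, 3820, JFK, 4, 32), (CDG, LHR, 12, MIA, 8060, BOS, 10, 39), (CDG, LHR, 12, MIA, 8060, BOS, 2, 3), (CDG, LHR, 12, MIA, 8060, BOS, 35, 12), (CDG, LHR, 12, MIA, 8060, BOS, 4, 32), (CDG, LHR, 12, MIA, 8490, ATL, 10, 39), (CDG, LHR, 12, MIA, 8490, ATL, 2, 3), (CDG, LHR, 12, MIA, 8490, ATL, 35, 12), (CDG, LHR, 12, MIA, 8490, ATL, 4, 32)}.
Filtering on hours != 10 leaves {(CDG, LHR, 12, MIA, 3100, SFO, 2, 3), (CDG, LHR, 12, MIA, 3100, SFO, 35, 12), (CDG, LHR, 12, MIA, 3100, SFO, 4, 32), (CDG, LHR, 12, MIA, 3820, JFK, 2, 3), (CDG, LHR, 12, MIA, 3820, JFK, 35, 12), (CDG, LHR, 12, MIA, 3820, JFK, 4, 32), (CDG, LHR, 12, MIA, 8060, BOS, 2, 3), (CDG, LHR, 12, MIA, 8060, BOS, 35, 12), (CDG, LHR, 12, MIA, 8060, BOS, 4, 32), (CDG, LHR, 12, MIA, 8490, ATL, 2, 3), (CDG, LHR, 12, MIA, 8490, ATL, 35, 12), (CDG, LHR, 12, MIA, 8490, ATL, 4, 32)}.
Filtering on src = CDG leaves {(CDG, LHR, 12, MIA, 3100, SFO, 2, 3), (CDG, LHR, 12, MIA, 3100, SFO, 35, 12), (CDG, LHR, 12, MIA, 3100, SFO, 4, 32), (CDG, LHR, 12, MIA, 3820, JFK, 2, 3), (CDG, LHR, 12, MIA, 3820, JFK, 35, 12), (CDG, LHR, 12, MIA, 3820, JFK, 4, 32), (CDG, LHR, 12, MIA, 8060, BOS, 2, 3), (CDG, LHR, 12, MIA, 8060, BOS, 35, 12), (CDG, LHR, 12, MIA, 8060, BOS, 4, 32), (CDG, LHR, 12, MIA, 8490, ATL, 2, 3), (CDG, LHR, 12, MIA, 8490, ATL, 35, 12), (CDG, LHR, 12, MIA, 8490, ATL, 4, 32)}.
π[src, pid, dist]: project onto (src, pid, dist) → {(CDG, 12, 3100), (CDG, 12, 3820), (CDG, 12, 8060), (CDG, 12, 8490), (CDG, 3, 3100), (CDG, 3, 3820), (CDG, 3, 8060), (CDG, 3, 8490), (CDG, 32, 3100), (CDG, 32, 3820), (CDG, 32, 8060), (CDG, 32, 8490)}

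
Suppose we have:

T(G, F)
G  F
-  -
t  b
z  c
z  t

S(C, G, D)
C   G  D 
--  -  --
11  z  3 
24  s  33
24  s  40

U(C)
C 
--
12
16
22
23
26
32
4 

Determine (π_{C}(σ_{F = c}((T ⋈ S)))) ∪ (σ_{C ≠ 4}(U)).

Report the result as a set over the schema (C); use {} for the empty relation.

Natural join on G: {(z, c, 11, 3), (z, t, 11, 3)}
Apply σ_{F = c}; surviving tuples: {(z, c, 11, 3)}
π[C]: project onto (C) → {11}
Apply σ_{C ≠ 4}; surviving tuples: {12, 16, 22, 23, 26, 32}
Union: {11} with {12, 16, 22, 23, 26, 32} → {11, 12, 16, 22, 23, 26, 32}

{11, 12, 16, 22, 23, 26, 32}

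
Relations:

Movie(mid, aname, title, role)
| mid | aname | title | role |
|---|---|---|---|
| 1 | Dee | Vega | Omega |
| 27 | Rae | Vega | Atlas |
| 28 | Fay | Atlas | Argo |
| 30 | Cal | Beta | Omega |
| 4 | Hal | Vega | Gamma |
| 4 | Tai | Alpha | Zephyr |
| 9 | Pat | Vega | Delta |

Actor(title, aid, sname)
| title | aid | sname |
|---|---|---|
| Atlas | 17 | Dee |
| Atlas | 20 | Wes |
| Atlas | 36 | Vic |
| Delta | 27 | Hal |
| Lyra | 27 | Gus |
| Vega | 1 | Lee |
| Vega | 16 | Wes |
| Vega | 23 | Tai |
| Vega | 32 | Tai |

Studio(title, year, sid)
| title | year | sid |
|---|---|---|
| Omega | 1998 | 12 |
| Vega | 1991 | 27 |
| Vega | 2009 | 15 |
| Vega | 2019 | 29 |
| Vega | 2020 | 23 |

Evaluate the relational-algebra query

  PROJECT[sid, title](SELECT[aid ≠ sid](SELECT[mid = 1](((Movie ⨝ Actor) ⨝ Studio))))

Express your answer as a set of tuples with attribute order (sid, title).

{(15, Vega), (23, Vega), (27, Vega), (29, Vega)}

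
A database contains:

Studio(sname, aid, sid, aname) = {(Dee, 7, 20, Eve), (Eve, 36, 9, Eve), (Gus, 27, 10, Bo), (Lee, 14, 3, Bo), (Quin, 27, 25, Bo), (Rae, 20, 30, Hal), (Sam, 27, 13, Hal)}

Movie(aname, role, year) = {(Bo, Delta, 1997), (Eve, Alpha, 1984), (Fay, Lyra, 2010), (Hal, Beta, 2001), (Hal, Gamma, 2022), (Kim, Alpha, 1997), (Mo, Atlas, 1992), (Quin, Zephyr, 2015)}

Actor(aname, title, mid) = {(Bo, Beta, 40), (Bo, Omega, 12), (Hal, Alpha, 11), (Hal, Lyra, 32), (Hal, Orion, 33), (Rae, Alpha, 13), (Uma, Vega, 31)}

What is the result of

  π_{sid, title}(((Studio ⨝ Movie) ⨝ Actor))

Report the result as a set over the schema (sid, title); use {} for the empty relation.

Natural join on aname: {(Dee, 7, 20, Eve, Alpha, 1984), (Eve, 36, 9, Eve, Alpha, 1984), (Gus, 27, 10, Bo, Delta, 1997), (Lee, 14, 3, Bo, Delta, 1997), (Quin, 27, 25, Bo, Delta, 1997), (Rae, 20, 30, Hal, Beta, 2001), (Rae, 20, 30, Hal, Gamma, 2022), (Sam, 27, 13, Hal, Beta, 2001), (Sam, 27, 13, Hal, Gamma, 2022)}
Natural join on aname: {(Gus, 27, 10, Bo, Delta, 1997, Beta, 40), (Gus, 27, 10, Bo, Delta, 1997, Omega, 12), (Lee, 14, 3, Bo, Delta, 1997, Beta, 40), (Lee, 14, 3, Bo, Delta, 1997, Omega, 12), (Quin, 27, 25, Bo, Delta, 1997, Beta, 40), (Quin, 27, 25, Bo, Delta, 1997, Omega, 12), (Rae, 20, 30, Hal, Beta, 2001, Alpha, 11), (Rae, 20, 30, Hal, Beta, 2001, Lyra, 32), (Rae, 20, 30, Hal, Beta, 2001, Orion, 33), (Rae, 20, 30, Hal, Gamma, 2022, Alpha, 11), (Rae, 20, 30, Hal, Gamma, 2022, Lyra, 32), (Rae, 20, 30, Hal, Gamma, 2022, Orion, 33), (Sam, 27, 13, Hal, Beta, 2001, Alpha, 11), (Sam, 27, 13, Hal, Beta, 2001, Lyra, 32), (Sam, 27, 13, Hal, Beta, 2001, Orion, 33), (Sam, 27, 13, Hal, Gamma, 2022, Alpha, 11), (Sam, 27, 13, Hal, Gamma, 2022, Lyra, 32), (Sam, 27, 13, Hal, Gamma, 2022, Orion, 33)}
Projecting to sid, title (6 duplicate(s) eliminated): {(10, Beta), (10, Omega), (13, Alpha), (13, Lyra), (13, Orion), (25, Beta), (25, Omega), (3, Beta), (3, Omega), (30, Alpha), (30, Lyra), (30, Orion)}

{(10, Beta), (10, Omega), (13, Alpha), (13, Lyra), (13, Orion), (25, Beta), (25, Omega), (3, Beta), (3, Omega), (30, Alpha), (30, Lyra), (30, Orion)}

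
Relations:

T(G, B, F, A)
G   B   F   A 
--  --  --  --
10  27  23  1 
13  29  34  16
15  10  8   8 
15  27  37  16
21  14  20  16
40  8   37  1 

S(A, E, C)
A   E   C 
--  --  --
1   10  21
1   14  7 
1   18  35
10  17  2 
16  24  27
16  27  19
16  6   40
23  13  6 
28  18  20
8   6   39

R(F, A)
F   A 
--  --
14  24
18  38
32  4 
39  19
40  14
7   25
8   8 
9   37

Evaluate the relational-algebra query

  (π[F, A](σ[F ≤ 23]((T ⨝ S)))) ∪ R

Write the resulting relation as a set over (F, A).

Joining T and S on A yields {(10, 27, 23, 1, 10, 21), (10, 27, 23, 1, 14, 7), (10, 27, 23, 1, 18, 35), (13, 29, 34, 16, 24, 27), (13, 29, 34, 16, 27, 19), (13, 29, 34, 16, 6, 40), (15, 10, 8, 8, 6, 39), (15, 27, 37, 16, 24, 27), (15, 27, 37, 16, 27, 19), (15, 27, 37, 16, 6, 40), (21, 14, 20, 16, 24, 27), (21, 14, 20, 16, 27, 19), (21, 14, 20, 16, 6, 40), (40, 8, 37, 1, 10, 21), (40, 8, 37, 1, 14, 7), (40, 8, 37, 1, 18, 35)}.
Selection F ≤ 23: {(10, 27, 23, 1, 10, 21), (10, 27, 23, 1, 14, 7), (10, 27, 23, 1, 18, 35), (15, 10, 8, 8, 6, 39), (21, 14, 20, 16, 24, 27), (21, 14, 20, 16, 27, 19), (21, 14, 20, 16, 6, 40)}
Keep only column(s) F, A (4 duplicate(s) eliminated): {(20, 16), (23, 1), (8, 8)}
Union: {(20, 16), (23, 1), (8, 8)} with {(14, 24), (18, 38), (32, 4), (39, 19), (40, 14), (7, 25), (8, 8), (9, 37)} → {(14, 24), (18, 38), (20, 16), (23, 1), (32, 4), (39, 19), (40, 14), (7, 25), (8, 8), (9, 37)}

{(14, 24), (18, 38), (20, 16), (23, 1), (32, 4), (39, 19), (40, 14), (7, 25), (8, 8), (9, 37)}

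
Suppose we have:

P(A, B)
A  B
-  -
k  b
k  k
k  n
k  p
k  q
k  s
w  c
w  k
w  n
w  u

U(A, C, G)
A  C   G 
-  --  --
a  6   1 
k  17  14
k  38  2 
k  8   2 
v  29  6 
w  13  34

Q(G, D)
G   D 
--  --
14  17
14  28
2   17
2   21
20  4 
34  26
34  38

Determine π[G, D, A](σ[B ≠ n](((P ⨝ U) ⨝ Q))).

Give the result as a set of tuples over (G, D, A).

{(14, 17, k), (14, 28, k), (2, 17, k), (2, 21, k), (34, 26, w), (34, 38, w)}

P ⋈ U (natural join on A): {(k, b, 17, 14), (k, b, 38, 2), (k, b, 8, 2), (k, k, 17, 14), (k, k, 38, 2), (k, k, 8, 2), (k, n, 17, 14), (k, n, 38, 2), (k, n, 8, 2), (k, p, 17, 14), (k, p, 38, 2), (k, p, 8, 2), (k, q, 17, 14), (k, q, 38, 2), (k, q, 8, 2), (k, s, 17, 14), (k, s, 38, 2), (k, s, 8, 2), (w, c, 13, 34), (w, k, 13, 34), (w, n, 13, 34), (w, u, 13, 34)}
(P ⨝ U) ⋈ Q (natural join on G): {(k, b, 17, 14, 17), (k, b, 17, 14, 28), (k, b, 38, 2, 17), (k, b, 38, 2, 21), (k, b, 8, 2, 17), (k, b, 8, 2, 21), (k, k, 17, 14, 17), (k, k, 17, 14, 28), (k, k, 38, 2, 17), (k, k, 38, 2, 21), (k, k, 8, 2, 17), (k, k, 8, 2, 21), (k, n, 17, 14, 17), (k, n, 17, 14, 28), (k, n, 38, 2, 17), (k, n, 38, 2, 21), (k, n, 8, 2, 17), (k, n, 8, 2, 21), (k, p, 17, 14, 17), (k, p, 17, 14, 28), (k, p, 38, 2, 17), (k, p, 38, 2, 21), (k, p, 8, 2, 17), (k, p, 8, 2, 21), (k, q, 17, 14, 17), (k, q, 17, 14, 28), (k, q, 38, 2, 17), (k, q, 38, 2, 21), (k, q, 8, 2, 17), (k, q, 8, 2, 21), (k, s, 17, 14, 17), (k, s, 17, 14, 28), (k, s, 38, 2, 17), (k, s, 38, 2, 21), (k, s, 8, 2, 17), (k, s, 8, 2, 21), (w, c, 13, 34, 26), (w, c, 13, 34, 38), (w, k, 13, 34, 26), (w, k, 13, 34, 38), (w, n, 13, 34, 26), (w, n, 13, 34, 38), (w, u, 13, 34, 26), (w, u, 13, 34, 38)}
Selection B ≠ n: {(k, b, 17, 14, 17), (k, b, 17, 14, 28), (k, b, 38, 2, 17), (k, b, 38, 2, 21), (k, b, 8, 2, 17), (k, b, 8, 2, 21), (k, k, 17, 14, 17), (k, k, 17, 14, 28), (k, k, 38, 2, 17), (k, k, 38, 2, 21), (k, k, 8, 2, 17), (k, k, 8, 2, 21), (k, p, 17, 14, 17), (k, p, 17, 14, 28), (k, p, 38, 2, 17), (k, p, 38, 2, 21), (k, p, 8, 2, 17), (k, p, 8, 2, 21), (k, q, 17, 14, 17), (k, q, 17, 14, 28), (k, q, 38, 2, 17), (k, q, 38, 2, 21), (k, q, 8, 2, 17), (k, q, 8, 2, 21), (k, s, 17, 14, 17), (k, s, 17, 14, 28), (k, s, 38, 2, 17), (k, s, 38, 2, 21), (k, s, 8, 2, 17), (k, s, 8, 2, 21), (w, c, 13, 34, 26), (w, c, 13, 34, 38), (w, k, 13, 34, 26), (w, k, 13, 34, 38), (w, u, 13, 34, 26), (w, u, 13, 34, 38)}
π[G, D, A]: project onto (G, D, A) (30 duplicate(s) eliminated) → {(14, 17, k), (14, 28, k), (2, 17, k), (2, 21, k), (34, 26, w), (34, 38, w)}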